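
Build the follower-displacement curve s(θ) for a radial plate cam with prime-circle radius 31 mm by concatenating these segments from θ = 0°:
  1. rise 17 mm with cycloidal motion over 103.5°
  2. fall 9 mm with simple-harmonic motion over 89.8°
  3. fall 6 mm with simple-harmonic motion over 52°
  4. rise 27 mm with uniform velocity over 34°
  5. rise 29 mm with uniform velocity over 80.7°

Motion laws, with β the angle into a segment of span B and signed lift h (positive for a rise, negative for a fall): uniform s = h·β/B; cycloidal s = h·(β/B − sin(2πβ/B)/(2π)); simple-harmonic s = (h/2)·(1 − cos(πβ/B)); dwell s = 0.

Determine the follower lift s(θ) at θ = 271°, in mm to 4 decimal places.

seg 1 [0°–103.5°] cycloidal, h=17: full span → s += 17 → s = 17.0000
seg 2 [103.5°–193.3°] simple-harmonic, h=-9: full span → s += -9 → s = 8.0000
seg 3 [193.3°–245.3°] simple-harmonic, h=-6: full span → s += -6 → s = 2.0000
seg 4 [245.3°–279.3°] uniform, h=27: θ=271° here. β=25.7, B=34. 27·25.7/34 = 20.4088 → s = 22.4088

22.4088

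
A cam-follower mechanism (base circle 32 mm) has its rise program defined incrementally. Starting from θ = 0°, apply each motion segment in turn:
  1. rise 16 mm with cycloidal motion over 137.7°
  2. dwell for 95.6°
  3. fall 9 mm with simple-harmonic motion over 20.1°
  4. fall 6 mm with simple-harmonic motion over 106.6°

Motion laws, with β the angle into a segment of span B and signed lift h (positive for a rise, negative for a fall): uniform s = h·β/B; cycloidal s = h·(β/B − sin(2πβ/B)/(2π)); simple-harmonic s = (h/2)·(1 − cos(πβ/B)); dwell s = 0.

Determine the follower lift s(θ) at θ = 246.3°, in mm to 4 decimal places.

seg 1 [0°–137.7°] cycloidal, h=16: full span → s += 16 → s = 16.0000
seg 2 [137.7°–233.3°] dwell: s stays 16.0000
seg 3 [233.3°–253.4°] simple-harmonic, h=-9: θ=246.3° here. β=13, B=20.1. -9/2·(1 − cos(π·0.6468)) = -6.5021 → s = 9.4979

9.4979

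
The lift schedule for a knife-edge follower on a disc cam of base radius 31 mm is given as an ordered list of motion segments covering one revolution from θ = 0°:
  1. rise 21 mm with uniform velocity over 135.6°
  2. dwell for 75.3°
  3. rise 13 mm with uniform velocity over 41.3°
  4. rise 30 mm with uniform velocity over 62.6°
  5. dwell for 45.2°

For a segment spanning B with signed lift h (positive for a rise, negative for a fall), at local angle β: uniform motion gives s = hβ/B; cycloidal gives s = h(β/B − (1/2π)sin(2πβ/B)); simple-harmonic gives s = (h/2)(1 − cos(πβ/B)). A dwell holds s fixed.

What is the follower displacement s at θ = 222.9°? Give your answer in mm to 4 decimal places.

seg 1 [0°–135.6°] uniform, h=21: full span → s += 21 → s = 21.0000
seg 2 [135.6°–210.9°] dwell: s stays 21.0000
seg 3 [210.9°–252.2°] uniform, h=13: θ=222.9° here. β=12, B=41.3. 13·12/41.3 = 3.7772 → s = 24.7772

24.7772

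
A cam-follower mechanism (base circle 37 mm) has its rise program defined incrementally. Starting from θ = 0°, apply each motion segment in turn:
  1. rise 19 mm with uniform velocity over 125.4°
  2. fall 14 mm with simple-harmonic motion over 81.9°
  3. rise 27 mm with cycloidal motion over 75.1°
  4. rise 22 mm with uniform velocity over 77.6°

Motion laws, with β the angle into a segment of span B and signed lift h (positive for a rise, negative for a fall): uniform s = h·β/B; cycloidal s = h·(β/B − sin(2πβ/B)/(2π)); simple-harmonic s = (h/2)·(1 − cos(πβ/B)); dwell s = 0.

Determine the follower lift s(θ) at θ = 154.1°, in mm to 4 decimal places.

seg 1 [0°–125.4°] uniform, h=19: full span → s += 19 → s = 19.0000
seg 2 [125.4°–207.3°] simple-harmonic, h=-14: θ=154.1° here. β=28.7, B=81.9. -14/2·(1 − cos(π·0.3504)) = -3.8304 → s = 15.1696

15.1696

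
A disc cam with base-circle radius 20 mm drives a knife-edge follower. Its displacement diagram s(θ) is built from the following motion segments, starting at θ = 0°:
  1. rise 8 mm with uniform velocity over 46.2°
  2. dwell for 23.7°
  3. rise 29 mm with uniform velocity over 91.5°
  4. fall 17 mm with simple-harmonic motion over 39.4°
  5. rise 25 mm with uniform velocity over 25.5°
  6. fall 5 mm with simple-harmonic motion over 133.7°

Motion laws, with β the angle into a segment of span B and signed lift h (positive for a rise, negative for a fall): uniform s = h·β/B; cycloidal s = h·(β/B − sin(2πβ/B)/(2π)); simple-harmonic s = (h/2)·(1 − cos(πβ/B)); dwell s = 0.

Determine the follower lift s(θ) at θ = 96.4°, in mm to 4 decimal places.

seg 1 [0°–46.2°] uniform, h=8: full span → s += 8 → s = 8.0000
seg 2 [46.2°–69.9°] dwell: s stays 8.0000
seg 3 [69.9°–161.4°] uniform, h=29: θ=96.4° here. β=26.5, B=91.5. 29·26.5/91.5 = 8.3989 → s = 16.3989

16.3989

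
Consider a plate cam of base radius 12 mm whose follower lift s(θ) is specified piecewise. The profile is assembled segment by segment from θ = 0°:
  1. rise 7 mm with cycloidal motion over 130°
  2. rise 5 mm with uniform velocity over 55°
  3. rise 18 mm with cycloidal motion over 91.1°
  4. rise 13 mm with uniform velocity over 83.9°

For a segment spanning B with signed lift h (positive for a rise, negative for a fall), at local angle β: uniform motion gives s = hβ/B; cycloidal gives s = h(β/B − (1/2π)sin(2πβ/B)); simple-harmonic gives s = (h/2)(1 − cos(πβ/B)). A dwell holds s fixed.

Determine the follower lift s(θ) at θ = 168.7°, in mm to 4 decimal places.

seg 1 [0°–130°] cycloidal, h=7: full span → s += 7 → s = 7.0000
seg 2 [130°–185°] uniform, h=5: θ=168.7° here. β=38.7, B=55. 5·38.7/55 = 3.5182 → s = 10.5182

10.5182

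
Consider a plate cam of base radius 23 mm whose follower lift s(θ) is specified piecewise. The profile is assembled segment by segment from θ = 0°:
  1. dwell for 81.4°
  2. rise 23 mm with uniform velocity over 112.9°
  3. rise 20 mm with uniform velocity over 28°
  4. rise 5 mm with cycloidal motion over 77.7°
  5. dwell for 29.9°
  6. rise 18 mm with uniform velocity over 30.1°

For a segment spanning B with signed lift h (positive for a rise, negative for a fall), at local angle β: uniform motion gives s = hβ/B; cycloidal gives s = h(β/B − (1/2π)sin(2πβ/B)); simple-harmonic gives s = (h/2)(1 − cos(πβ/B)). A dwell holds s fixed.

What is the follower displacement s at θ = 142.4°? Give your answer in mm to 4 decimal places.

seg 1 [0°–81.4°] dwell: s stays 0.0000
seg 2 [81.4°–194.3°] uniform, h=23: θ=142.4° here. β=61, B=112.9. 23·61/112.9 = 12.4269 → s = 12.4269

12.4269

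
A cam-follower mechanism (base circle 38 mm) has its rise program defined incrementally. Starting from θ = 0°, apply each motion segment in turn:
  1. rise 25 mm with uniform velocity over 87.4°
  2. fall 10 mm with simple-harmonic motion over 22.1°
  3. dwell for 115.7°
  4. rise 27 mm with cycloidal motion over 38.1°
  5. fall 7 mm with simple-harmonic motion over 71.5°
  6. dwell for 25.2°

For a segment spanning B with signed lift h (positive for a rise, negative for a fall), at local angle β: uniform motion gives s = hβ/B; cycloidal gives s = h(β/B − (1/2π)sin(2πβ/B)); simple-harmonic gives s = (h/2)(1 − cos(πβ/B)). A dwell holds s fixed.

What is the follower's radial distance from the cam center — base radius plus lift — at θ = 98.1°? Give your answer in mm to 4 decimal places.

seg 1 [0°–87.4°] uniform, h=25: full span → s += 25 → s = 25.0000
seg 2 [87.4°–109.5°] simple-harmonic, h=-10: θ=98.1° here. β=10.7, B=22.1. -10/2·(1 − cos(π·0.4842)) = -4.7513 → s = 20.2487
radial distance = base radius + s = 38 + 20.2487 = 58.2487

58.2487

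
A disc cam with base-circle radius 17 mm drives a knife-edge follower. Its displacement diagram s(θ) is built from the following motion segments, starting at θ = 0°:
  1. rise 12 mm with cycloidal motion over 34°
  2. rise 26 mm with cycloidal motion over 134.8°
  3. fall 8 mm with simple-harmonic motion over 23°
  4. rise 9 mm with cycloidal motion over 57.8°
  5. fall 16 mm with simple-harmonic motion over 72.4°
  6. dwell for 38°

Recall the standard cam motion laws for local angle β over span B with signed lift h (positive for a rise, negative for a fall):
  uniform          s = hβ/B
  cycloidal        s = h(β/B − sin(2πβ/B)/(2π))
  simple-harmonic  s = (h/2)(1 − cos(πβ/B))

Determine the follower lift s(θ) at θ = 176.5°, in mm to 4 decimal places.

seg 1 [0°–34°] cycloidal, h=12: full span → s += 12 → s = 12.0000
seg 2 [34°–168.8°] cycloidal, h=26: full span → s += 26 → s = 38.0000
seg 3 [168.8°–191.8°] simple-harmonic, h=-8: θ=176.5° here. β=7.7, B=23. -8/2·(1 − cos(π·0.3348)) = -2.0158 → s = 35.9842

35.9842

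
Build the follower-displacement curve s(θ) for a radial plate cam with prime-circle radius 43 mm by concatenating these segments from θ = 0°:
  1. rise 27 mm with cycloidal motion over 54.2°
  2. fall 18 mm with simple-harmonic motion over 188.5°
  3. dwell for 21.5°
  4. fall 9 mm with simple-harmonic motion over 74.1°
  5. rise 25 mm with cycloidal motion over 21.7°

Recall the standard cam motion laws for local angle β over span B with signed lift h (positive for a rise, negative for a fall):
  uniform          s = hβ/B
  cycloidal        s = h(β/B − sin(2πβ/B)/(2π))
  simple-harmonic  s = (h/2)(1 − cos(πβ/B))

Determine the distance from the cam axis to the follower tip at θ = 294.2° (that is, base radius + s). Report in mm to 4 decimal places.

seg 1 [0°–54.2°] cycloidal, h=27: full span → s += 27 → s = 27.0000
seg 2 [54.2°–242.7°] simple-harmonic, h=-18: full span → s += -18 → s = 9.0000
seg 3 [242.7°–264.2°] dwell: s stays 9.0000
seg 4 [264.2°–338.3°] simple-harmonic, h=-9: θ=294.2° here. β=30, B=74.1. -9/2·(1 − cos(π·0.4049)) = -3.1749 → s = 5.8251
radial distance = base radius + s = 43 + 5.8251 = 48.8251

48.8251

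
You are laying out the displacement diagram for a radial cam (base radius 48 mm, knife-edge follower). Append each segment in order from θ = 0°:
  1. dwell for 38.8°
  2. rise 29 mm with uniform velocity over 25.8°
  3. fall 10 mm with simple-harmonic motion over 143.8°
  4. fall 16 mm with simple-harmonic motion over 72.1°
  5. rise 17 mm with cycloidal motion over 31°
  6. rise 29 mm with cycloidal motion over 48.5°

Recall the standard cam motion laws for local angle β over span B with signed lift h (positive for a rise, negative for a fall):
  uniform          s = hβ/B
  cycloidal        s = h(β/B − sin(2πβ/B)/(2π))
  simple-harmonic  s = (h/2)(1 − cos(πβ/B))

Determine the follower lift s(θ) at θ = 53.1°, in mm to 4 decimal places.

seg 1 [0°–38.8°] dwell: s stays 0.0000
seg 2 [38.8°–64.6°] uniform, h=29: θ=53.1° here. β=14.3, B=25.8. 29·14.3/25.8 = 16.0736 → s = 16.0736

16.0736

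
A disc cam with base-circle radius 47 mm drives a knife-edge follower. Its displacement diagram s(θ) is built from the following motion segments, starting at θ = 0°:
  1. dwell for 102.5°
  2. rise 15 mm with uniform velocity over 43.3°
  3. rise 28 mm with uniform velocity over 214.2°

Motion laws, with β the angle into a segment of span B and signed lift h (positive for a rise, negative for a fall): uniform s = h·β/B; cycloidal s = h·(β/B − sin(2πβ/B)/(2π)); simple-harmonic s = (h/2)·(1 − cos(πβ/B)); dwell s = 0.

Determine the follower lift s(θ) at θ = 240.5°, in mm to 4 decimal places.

seg 1 [0°–102.5°] dwell: s stays 0.0000
seg 2 [102.5°–145.8°] uniform, h=15: full span → s += 15 → s = 15.0000
seg 3 [145.8°–360°] uniform, h=28: θ=240.5° here. β=94.7, B=214.2. 28·94.7/214.2 = 12.3791 → s = 27.3791

27.3791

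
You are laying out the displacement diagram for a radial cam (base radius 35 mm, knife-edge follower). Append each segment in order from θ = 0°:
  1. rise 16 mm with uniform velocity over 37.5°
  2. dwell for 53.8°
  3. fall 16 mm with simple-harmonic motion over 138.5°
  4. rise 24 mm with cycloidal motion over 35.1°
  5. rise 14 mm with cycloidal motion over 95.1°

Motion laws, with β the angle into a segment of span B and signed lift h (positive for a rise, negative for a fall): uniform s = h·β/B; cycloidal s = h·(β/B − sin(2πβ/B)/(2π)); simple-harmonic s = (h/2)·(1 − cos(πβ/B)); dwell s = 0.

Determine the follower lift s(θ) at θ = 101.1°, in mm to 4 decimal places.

seg 1 [0°–37.5°] uniform, h=16: full span → s += 16 → s = 16.0000
seg 2 [37.5°–91.3°] dwell: s stays 16.0000
seg 3 [91.3°–229.8°] simple-harmonic, h=-16: θ=101.1° here. β=9.8, B=138.5. -16/2·(1 − cos(π·0.0708)) = -0.1968 → s = 15.8032

15.8032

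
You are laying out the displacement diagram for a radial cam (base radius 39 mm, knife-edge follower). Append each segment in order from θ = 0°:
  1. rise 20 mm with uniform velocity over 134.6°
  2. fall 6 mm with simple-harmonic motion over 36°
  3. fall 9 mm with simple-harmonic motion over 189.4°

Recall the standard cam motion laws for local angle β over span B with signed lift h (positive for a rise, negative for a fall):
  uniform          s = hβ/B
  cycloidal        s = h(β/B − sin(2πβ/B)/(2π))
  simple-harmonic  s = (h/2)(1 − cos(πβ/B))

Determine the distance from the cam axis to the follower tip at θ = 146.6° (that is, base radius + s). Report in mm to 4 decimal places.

seg 1 [0°–134.6°] uniform, h=20: full span → s += 20 → s = 20.0000
seg 2 [134.6°–170.6°] simple-harmonic, h=-6: θ=146.6° here. β=12, B=36. -6/2·(1 − cos(π·0.3333)) = -1.5000 → s = 18.5000
radial distance = base radius + s = 39 + 18.5000 = 57.5000

57.5000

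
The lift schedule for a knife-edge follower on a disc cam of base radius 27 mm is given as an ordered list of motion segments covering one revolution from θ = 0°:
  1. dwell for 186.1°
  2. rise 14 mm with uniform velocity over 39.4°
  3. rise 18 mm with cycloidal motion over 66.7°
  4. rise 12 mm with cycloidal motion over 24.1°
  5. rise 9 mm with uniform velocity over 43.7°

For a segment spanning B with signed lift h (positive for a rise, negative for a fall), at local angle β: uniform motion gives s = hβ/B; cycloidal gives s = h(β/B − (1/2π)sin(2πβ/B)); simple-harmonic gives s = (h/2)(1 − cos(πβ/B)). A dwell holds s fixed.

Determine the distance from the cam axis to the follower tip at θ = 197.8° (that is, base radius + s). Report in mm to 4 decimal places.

seg 1 [0°–186.1°] dwell: s stays 0.0000
seg 2 [186.1°–225.5°] uniform, h=14: θ=197.8° here. β=11.7, B=39.4. 14·11.7/39.4 = 4.1574 → s = 4.1574
radial distance = base radius + s = 27 + 4.1574 = 31.1574

31.1574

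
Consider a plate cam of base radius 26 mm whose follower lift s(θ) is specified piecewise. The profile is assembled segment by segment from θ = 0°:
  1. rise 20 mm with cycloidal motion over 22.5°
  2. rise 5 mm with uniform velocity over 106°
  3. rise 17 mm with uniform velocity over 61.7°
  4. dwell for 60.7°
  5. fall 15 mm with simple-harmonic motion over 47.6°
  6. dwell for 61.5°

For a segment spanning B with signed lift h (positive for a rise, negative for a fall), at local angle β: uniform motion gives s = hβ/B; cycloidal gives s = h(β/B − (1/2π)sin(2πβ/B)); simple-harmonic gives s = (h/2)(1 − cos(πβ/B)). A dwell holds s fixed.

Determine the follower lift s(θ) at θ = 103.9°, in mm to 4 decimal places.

seg 1 [0°–22.5°] cycloidal, h=20: full span → s += 20 → s = 20.0000
seg 2 [22.5°–128.5°] uniform, h=5: θ=103.9° here. β=81.4, B=106. 5·81.4/106 = 3.8396 → s = 23.8396

23.8396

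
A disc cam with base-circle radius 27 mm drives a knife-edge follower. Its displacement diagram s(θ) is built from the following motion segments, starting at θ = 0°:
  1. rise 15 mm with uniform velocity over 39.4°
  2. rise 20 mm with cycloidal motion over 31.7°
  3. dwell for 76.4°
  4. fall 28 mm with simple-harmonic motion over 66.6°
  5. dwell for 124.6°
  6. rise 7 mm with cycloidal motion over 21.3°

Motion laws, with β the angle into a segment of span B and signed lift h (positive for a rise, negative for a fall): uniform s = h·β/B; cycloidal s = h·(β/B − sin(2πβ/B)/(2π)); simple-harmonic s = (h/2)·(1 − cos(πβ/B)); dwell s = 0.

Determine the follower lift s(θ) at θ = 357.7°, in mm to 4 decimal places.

seg 1 [0°–39.4°] uniform, h=15: full span → s += 15 → s = 15.0000
seg 2 [39.4°–71.1°] cycloidal, h=20: full span → s += 20 → s = 35.0000
seg 3 [71.1°–147.5°] dwell: s stays 35.0000
seg 4 [147.5°–214.1°] simple-harmonic, h=-28: full span → s += -28 → s = 7.0000
seg 5 [214.1°–338.7°] dwell: s stays 7.0000
seg 6 [338.7°–360°] cycloidal, h=7: θ=357.7° here. β=19, B=21.3. 7·(0.8920 − sin(2π·0.8920)/(2π)) = 6.9433 → s = 13.9433

13.9433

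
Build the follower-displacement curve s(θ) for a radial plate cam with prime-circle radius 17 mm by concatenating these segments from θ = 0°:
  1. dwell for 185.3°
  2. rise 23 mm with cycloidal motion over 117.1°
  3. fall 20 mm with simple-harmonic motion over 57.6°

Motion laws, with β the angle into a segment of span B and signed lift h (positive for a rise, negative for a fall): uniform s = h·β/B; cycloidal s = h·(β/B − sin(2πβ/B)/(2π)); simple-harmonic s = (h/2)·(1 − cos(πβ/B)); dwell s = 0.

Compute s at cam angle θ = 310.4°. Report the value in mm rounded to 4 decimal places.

seg 1 [0°–185.3°] dwell: s stays 0.0000
seg 2 [185.3°–302.4°] cycloidal, h=23: full span → s += 23 → s = 23.0000
seg 3 [302.4°–360°] simple-harmonic, h=-20: θ=310.4° here. β=8, B=57.6. -20/2·(1 − cos(π·0.1389)) = -0.9369 → s = 22.0631

22.0631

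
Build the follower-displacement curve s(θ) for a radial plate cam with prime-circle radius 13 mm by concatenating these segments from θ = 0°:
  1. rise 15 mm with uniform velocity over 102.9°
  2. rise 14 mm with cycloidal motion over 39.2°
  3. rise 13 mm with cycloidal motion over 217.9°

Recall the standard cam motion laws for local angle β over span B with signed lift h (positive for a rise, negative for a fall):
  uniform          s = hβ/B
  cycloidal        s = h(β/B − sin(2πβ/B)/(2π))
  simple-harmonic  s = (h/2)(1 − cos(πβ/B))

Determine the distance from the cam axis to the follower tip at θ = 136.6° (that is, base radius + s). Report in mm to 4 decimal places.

seg 1 [0°–102.9°] uniform, h=15: full span → s += 15 → s = 15.0000
seg 2 [102.9°–142.1°] cycloidal, h=14: θ=136.6° here. β=33.7, B=39.2. 14·(0.8597 − sin(2π·0.8597)/(2π)) = 13.7553 → s = 28.7553
radial distance = base radius + s = 13 + 28.7553 = 41.7553

41.7553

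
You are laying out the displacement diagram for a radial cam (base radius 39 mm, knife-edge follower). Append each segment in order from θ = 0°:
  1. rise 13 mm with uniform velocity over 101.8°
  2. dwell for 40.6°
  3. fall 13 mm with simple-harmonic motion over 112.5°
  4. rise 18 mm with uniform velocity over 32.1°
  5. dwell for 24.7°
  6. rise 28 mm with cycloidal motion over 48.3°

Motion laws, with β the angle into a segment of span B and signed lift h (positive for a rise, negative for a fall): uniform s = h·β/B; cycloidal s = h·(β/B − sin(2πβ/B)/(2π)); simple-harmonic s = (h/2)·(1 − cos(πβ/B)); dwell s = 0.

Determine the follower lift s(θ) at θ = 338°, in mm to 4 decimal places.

seg 1 [0°–101.8°] uniform, h=13: full span → s += 13 → s = 13.0000
seg 2 [101.8°–142.4°] dwell: s stays 13.0000
seg 3 [142.4°–254.9°] simple-harmonic, h=-13: full span → s += -13 → s = 0.0000
seg 4 [254.9°–287°] uniform, h=18: full span → s += 18 → s = 18.0000
seg 5 [287°–311.7°] dwell: s stays 18.0000
seg 6 [311.7°–360°] cycloidal, h=28: θ=338° here. β=26.3, B=48.3. 28·(0.5445 − sin(2π·0.5445)/(2π)) = 16.4766 → s = 34.4766

34.4766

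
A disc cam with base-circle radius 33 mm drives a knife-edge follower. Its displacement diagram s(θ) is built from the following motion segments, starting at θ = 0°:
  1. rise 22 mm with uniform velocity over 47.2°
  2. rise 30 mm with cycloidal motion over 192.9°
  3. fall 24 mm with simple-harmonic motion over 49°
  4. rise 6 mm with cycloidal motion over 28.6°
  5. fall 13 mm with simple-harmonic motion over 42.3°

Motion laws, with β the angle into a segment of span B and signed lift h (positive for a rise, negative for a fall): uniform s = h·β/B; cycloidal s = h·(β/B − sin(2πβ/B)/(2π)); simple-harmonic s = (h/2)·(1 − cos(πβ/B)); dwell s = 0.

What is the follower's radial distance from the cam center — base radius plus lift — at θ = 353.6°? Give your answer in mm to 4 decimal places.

seg 1 [0°–47.2°] uniform, h=22: full span → s += 22 → s = 22.0000
seg 2 [47.2°–240.1°] cycloidal, h=30: full span → s += 30 → s = 52.0000
seg 3 [240.1°–289.1°] simple-harmonic, h=-24: full span → s += -24 → s = 28.0000
seg 4 [289.1°–317.7°] cycloidal, h=6: full span → s += 6 → s = 34.0000
seg 5 [317.7°–360°] simple-harmonic, h=-13: θ=353.6° here. β=35.9, B=42.3. -13/2·(1 − cos(π·0.8487)) = -12.2794 → s = 21.7206
radial distance = base radius + s = 33 + 21.7206 = 54.7206

54.7206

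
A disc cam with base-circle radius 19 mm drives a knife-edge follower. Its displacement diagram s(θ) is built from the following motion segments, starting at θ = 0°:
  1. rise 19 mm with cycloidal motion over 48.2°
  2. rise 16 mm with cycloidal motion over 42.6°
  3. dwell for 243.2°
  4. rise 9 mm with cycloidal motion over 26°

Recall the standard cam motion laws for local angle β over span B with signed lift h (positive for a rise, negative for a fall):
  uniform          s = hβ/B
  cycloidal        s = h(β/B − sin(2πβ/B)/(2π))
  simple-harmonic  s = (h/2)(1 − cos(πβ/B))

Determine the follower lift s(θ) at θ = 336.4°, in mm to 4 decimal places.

seg 1 [0°–48.2°] cycloidal, h=19: full span → s += 19 → s = 19.0000
seg 2 [48.2°–90.8°] cycloidal, h=16: full span → s += 16 → s = 35.0000
seg 3 [90.8°–334°] dwell: s stays 35.0000
seg 4 [334°–360°] cycloidal, h=9: θ=336.4° here. β=2.4, B=26. 9·(0.0923 − sin(2π·0.0923)/(2π)) = 0.0458 → s = 35.0458

35.0458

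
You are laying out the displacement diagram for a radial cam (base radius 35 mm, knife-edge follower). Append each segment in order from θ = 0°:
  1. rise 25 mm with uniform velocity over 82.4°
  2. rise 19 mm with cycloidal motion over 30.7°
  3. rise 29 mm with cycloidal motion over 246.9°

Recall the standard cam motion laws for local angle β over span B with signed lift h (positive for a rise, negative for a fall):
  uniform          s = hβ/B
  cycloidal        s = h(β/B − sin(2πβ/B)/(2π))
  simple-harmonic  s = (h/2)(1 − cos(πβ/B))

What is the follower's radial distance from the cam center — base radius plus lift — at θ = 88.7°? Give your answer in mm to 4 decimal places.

seg 1 [0°–82.4°] uniform, h=25: full span → s += 25 → s = 25.0000
seg 2 [82.4°–113.1°] cycloidal, h=19: θ=88.7° here. β=6.3, B=30.7. 19·(0.2052 − sin(2π·0.2052)/(2π)) = 0.9940 → s = 25.9940
radial distance = base radius + s = 35 + 25.9940 = 60.9940

60.9940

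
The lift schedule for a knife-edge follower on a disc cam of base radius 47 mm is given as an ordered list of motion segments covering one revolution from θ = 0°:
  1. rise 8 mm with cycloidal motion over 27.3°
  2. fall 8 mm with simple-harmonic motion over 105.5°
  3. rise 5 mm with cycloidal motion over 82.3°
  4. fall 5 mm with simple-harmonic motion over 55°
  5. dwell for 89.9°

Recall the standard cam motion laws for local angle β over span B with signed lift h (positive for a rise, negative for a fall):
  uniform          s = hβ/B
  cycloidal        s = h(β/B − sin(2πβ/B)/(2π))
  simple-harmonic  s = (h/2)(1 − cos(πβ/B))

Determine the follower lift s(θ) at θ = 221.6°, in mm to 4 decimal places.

seg 1 [0°–27.3°] cycloidal, h=8: full span → s += 8 → s = 8.0000
seg 2 [27.3°–132.8°] simple-harmonic, h=-8: full span → s += -8 → s = 0.0000
seg 3 [132.8°–215.1°] cycloidal, h=5: full span → s += 5 → s = 5.0000
seg 4 [215.1°–270.1°] simple-harmonic, h=-5: θ=221.6° here. β=6.5, B=55. -5/2·(1 − cos(π·0.1182)) = -0.1703 → s = 4.8297

4.8297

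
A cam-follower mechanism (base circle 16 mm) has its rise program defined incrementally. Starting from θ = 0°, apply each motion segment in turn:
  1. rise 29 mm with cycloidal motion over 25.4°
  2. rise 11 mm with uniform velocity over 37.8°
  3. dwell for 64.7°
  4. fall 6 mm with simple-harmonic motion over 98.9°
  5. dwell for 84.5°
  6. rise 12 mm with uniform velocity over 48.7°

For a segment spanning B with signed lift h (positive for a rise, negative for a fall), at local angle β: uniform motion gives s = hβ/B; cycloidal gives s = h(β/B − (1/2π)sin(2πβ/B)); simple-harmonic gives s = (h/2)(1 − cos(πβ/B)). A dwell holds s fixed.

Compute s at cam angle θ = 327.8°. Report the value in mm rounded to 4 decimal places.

seg 1 [0°–25.4°] cycloidal, h=29: full span → s += 29 → s = 29.0000
seg 2 [25.4°–63.2°] uniform, h=11: full span → s += 11 → s = 40.0000
seg 3 [63.2°–127.9°] dwell: s stays 40.0000
seg 4 [127.9°–226.8°] simple-harmonic, h=-6: full span → s += -6 → s = 34.0000
seg 5 [226.8°–311.3°] dwell: s stays 34.0000
seg 6 [311.3°–360°] uniform, h=12: θ=327.8° here. β=16.5, B=48.7. 12·16.5/48.7 = 4.0657 → s = 38.0657

38.0657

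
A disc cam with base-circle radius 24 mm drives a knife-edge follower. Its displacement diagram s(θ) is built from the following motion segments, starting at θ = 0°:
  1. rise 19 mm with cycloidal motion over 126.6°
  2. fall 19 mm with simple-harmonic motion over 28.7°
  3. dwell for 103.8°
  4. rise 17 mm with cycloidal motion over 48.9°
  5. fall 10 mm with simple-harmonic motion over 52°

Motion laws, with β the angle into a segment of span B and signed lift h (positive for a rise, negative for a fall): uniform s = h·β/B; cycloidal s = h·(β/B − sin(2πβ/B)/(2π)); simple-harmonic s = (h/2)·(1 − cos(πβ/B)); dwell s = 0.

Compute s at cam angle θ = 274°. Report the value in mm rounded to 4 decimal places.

seg 1 [0°–126.6°] cycloidal, h=19: full span → s += 19 → s = 19.0000
seg 2 [126.6°–155.3°] simple-harmonic, h=-19: full span → s += -19 → s = 0.0000
seg 3 [155.3°–259.1°] dwell: s stays 0.0000
seg 4 [259.1°–308°] cycloidal, h=17: θ=274° here. β=14.9, B=48.9. 17·(0.3047 − sin(2π·0.3047)/(2π)) = 2.6326 → s = 2.6326

2.6326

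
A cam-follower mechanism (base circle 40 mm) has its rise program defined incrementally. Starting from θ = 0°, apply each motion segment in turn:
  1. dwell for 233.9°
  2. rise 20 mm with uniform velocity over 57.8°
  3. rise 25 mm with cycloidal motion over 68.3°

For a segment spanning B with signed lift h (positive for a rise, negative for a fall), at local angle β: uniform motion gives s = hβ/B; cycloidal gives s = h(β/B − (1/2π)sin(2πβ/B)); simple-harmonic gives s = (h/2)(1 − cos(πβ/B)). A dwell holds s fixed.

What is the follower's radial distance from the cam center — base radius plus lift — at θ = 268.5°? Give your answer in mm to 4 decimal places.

seg 1 [0°–233.9°] dwell: s stays 0.0000
seg 2 [233.9°–291.7°] uniform, h=20: θ=268.5° here. β=34.6, B=57.8. 20·34.6/57.8 = 11.9723 → s = 11.9723
radial distance = base radius + s = 40 + 11.9723 = 51.9723

51.9723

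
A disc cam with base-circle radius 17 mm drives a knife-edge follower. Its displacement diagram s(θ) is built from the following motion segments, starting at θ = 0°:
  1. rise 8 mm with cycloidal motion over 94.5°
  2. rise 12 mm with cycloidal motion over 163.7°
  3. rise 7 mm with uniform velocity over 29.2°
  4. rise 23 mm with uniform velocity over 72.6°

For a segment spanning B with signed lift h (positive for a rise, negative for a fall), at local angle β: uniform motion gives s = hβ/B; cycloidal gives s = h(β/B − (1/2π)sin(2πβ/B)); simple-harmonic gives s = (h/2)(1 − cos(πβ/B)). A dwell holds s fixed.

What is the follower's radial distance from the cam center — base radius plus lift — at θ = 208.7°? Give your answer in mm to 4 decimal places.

seg 1 [0°–94.5°] cycloidal, h=8: full span → s += 8 → s = 8.0000
seg 2 [94.5°–258.2°] cycloidal, h=12: θ=208.7° here. β=114.2, B=163.7. 12·(0.6976 − sin(2π·0.6976)/(2π)) = 10.1788 → s = 18.1788
radial distance = base radius + s = 17 + 18.1788 = 35.1788

35.1788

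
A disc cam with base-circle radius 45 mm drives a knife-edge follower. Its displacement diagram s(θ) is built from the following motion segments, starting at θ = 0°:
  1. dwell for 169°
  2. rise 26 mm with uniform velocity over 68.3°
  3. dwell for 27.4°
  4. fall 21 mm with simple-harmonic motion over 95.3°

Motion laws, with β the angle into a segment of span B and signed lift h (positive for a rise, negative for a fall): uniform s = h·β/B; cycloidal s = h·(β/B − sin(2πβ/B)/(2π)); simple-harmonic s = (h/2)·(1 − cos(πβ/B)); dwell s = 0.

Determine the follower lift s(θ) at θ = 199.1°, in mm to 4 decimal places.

seg 1 [0°–169°] dwell: s stays 0.0000
seg 2 [169°–237.3°] uniform, h=26: θ=199.1° here. β=30.1, B=68.3. 26·30.1/68.3 = 11.4583 → s = 11.4583

11.4583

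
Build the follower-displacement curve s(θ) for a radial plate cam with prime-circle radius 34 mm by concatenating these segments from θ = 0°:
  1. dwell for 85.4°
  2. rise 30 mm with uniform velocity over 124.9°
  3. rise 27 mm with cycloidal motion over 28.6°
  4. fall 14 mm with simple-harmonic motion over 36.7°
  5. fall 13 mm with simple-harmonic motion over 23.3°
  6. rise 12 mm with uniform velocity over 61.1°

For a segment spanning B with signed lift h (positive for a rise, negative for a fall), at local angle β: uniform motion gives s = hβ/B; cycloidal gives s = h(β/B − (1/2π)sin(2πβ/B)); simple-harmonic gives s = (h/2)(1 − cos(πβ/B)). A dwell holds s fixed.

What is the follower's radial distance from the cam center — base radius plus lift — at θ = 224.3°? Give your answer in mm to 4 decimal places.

seg 1 [0°–85.4°] dwell: s stays 0.0000
seg 2 [85.4°–210.3°] uniform, h=30: full span → s += 30 → s = 30.0000
seg 3 [210.3°–238.9°] cycloidal, h=27: θ=224.3° here. β=14, B=28.6. 27·(0.4895 − sin(2π·0.4895)/(2π)) = 12.9338 → s = 42.9338
radial distance = base radius + s = 34 + 42.9338 = 76.9338

76.9338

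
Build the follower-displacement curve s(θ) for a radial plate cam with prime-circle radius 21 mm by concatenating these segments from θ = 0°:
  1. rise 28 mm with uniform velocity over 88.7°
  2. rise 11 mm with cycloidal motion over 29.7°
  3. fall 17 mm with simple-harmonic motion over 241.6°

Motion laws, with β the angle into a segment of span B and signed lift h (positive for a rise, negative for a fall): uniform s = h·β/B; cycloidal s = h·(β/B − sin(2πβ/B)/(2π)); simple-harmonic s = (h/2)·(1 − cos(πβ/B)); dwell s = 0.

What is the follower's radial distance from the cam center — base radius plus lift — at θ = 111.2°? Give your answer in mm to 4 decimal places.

seg 1 [0°–88.7°] uniform, h=28: full span → s += 28 → s = 28.0000
seg 2 [88.7°–118.4°] cycloidal, h=11: θ=111.2° here. β=22.5, B=29.7. 11·(0.7576 − sin(2π·0.7576)/(2π)) = 10.0821 → s = 38.0821
radial distance = base radius + s = 21 + 38.0821 = 59.0821

59.0821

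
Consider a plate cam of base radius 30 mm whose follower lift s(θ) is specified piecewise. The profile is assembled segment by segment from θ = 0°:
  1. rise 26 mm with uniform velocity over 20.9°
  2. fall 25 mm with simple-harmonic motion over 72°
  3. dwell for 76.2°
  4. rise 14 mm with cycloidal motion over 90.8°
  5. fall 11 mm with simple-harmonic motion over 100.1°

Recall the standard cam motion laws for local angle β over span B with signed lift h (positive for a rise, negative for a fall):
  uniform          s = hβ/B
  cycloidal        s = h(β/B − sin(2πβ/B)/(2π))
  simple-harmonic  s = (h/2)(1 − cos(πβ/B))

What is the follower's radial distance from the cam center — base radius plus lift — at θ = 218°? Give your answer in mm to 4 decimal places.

seg 1 [0°–20.9°] uniform, h=26: full span → s += 26 → s = 26.0000
seg 2 [20.9°–92.9°] simple-harmonic, h=-25: full span → s += -25 → s = 1.0000
seg 3 [92.9°–169.1°] dwell: s stays 1.0000
seg 4 [169.1°–259.9°] cycloidal, h=14: θ=218° here. β=48.9, B=90.8. 14·(0.5385 − sin(2π·0.5385)/(2π)) = 8.0740 → s = 9.0740
radial distance = base radius + s = 30 + 9.0740 = 39.0740

39.0740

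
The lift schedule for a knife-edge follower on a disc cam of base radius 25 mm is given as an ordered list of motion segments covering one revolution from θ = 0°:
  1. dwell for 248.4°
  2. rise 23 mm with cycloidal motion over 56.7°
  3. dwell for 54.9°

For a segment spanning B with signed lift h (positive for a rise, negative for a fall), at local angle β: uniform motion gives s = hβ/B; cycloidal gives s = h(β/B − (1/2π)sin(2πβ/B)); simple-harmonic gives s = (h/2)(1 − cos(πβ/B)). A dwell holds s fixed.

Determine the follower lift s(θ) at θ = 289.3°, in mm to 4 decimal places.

seg 1 [0°–248.4°] dwell: s stays 0.0000
seg 2 [248.4°–305.1°] cycloidal, h=23: θ=289.3° here. β=40.9, B=56.7. 23·(0.7213 − sin(2π·0.7213)/(2π)) = 20.1922 → s = 20.1922

20.1922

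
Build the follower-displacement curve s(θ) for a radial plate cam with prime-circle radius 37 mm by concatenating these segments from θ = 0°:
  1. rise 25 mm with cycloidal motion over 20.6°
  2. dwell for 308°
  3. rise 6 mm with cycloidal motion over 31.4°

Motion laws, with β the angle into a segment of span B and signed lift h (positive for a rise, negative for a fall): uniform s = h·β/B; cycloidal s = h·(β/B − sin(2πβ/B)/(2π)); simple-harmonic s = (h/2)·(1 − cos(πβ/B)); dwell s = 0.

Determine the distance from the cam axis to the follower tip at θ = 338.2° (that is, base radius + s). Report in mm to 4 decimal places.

seg 1 [0°–20.6°] cycloidal, h=25: full span → s += 25 → s = 25.0000
seg 2 [20.6°–328.6°] dwell: s stays 25.0000
seg 3 [328.6°–360°] cycloidal, h=6: θ=338.2° here. β=9.6, B=31.4. 6·(0.3057 − sin(2π·0.3057)/(2π)) = 0.9374 → s = 25.9374
radial distance = base radius + s = 37 + 25.9374 = 62.9374

62.9374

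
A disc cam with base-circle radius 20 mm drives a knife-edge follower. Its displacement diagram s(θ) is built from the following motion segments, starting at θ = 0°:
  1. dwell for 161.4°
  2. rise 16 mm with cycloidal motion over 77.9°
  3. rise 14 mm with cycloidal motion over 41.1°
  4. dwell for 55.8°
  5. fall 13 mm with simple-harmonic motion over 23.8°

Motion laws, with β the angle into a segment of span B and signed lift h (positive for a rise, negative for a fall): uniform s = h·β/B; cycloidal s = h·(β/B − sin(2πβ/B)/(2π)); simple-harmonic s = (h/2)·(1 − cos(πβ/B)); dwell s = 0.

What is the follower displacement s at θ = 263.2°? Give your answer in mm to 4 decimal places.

seg 1 [0°–161.4°] dwell: s stays 0.0000
seg 2 [161.4°–239.3°] cycloidal, h=16: full span → s += 16 → s = 16.0000
seg 3 [239.3°–280.4°] cycloidal, h=14: θ=263.2° here. β=23.9, B=41.1. 14·(0.5815 − sin(2π·0.5815)/(2π)) = 9.2330 → s = 25.2330

25.2330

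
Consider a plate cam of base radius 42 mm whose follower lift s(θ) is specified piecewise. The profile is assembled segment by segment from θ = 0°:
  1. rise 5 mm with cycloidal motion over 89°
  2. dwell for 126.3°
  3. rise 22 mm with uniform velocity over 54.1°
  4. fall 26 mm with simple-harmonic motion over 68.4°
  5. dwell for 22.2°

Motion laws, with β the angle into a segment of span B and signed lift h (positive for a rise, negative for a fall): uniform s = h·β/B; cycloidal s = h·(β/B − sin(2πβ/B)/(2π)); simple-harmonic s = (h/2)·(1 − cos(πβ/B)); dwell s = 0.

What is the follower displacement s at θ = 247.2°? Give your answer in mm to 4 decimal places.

seg 1 [0°–89°] cycloidal, h=5: full span → s += 5 → s = 5.0000
seg 2 [89°–215.3°] dwell: s stays 5.0000
seg 3 [215.3°–269.4°] uniform, h=22: θ=247.2° here. β=31.9, B=54.1. 22·31.9/54.1 = 12.9723 → s = 17.9723

17.9723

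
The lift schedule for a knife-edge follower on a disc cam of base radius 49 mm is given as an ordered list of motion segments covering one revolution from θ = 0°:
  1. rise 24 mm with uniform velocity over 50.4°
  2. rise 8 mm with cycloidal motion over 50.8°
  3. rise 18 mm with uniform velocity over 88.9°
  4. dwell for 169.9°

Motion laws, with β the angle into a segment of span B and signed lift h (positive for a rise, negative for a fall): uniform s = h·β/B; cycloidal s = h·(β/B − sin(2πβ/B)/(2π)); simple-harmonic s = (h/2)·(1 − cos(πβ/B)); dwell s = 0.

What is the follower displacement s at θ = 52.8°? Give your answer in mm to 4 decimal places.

seg 1 [0°–50.4°] uniform, h=24: full span → s += 24 → s = 24.0000
seg 2 [50.4°–101.2°] cycloidal, h=8: θ=52.8° here. β=2.4, B=50.8. 8·(0.0472 − sin(2π·0.0472)/(2π)) = 0.0055 → s = 24.0055

24.0055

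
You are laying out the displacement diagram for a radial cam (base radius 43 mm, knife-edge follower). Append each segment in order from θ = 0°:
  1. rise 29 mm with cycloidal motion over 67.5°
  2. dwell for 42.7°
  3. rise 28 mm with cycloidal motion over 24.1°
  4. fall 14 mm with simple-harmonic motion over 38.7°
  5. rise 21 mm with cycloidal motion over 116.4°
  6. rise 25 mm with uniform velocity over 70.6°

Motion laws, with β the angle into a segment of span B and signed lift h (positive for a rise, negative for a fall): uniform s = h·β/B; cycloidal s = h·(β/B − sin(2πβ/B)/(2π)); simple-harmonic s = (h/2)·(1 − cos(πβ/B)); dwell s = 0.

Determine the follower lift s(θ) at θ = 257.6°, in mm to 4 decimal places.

seg 1 [0°–67.5°] cycloidal, h=29: full span → s += 29 → s = 29.0000
seg 2 [67.5°–110.2°] dwell: s stays 29.0000
seg 3 [110.2°–134.3°] cycloidal, h=28: full span → s += 28 → s = 57.0000
seg 4 [134.3°–173°] simple-harmonic, h=-14: full span → s += -14 → s = 43.0000
seg 5 [173°–289.4°] cycloidal, h=21: θ=257.6° here. β=84.6, B=116.4. 21·(0.7268 − sin(2π·0.7268)/(2π)) = 18.5697 → s = 61.5697

61.5697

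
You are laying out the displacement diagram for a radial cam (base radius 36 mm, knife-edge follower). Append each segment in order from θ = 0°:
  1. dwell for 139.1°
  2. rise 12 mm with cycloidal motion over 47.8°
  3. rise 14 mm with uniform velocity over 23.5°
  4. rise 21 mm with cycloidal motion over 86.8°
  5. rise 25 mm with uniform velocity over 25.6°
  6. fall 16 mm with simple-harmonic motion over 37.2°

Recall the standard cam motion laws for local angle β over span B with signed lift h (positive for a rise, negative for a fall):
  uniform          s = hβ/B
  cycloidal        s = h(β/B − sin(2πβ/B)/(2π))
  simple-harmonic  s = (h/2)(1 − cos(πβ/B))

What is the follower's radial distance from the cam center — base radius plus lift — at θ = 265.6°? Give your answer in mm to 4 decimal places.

seg 1 [0°–139.1°] dwell: s stays 0.0000
seg 2 [139.1°–186.9°] cycloidal, h=12: full span → s += 12 → s = 12.0000
seg 3 [186.9°–210.4°] uniform, h=14: full span → s += 14 → s = 26.0000
seg 4 [210.4°–297.2°] cycloidal, h=21: θ=265.6° here. β=55.2, B=86.8. 21·(0.6359 − sin(2π·0.6359)/(2π)) = 15.8750 → s = 41.8750
radial distance = base radius + s = 36 + 41.8750 = 77.8750

77.8750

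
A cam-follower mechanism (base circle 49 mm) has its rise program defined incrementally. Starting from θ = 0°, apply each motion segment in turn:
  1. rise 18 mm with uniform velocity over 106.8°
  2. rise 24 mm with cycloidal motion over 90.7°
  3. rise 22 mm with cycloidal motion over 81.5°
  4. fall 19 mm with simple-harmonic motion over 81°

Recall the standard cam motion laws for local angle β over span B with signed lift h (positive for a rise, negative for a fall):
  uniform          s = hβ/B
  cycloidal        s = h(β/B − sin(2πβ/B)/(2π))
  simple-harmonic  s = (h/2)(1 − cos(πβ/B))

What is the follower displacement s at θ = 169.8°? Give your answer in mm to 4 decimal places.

seg 1 [0°–106.8°] uniform, h=18: full span → s += 18 → s = 18.0000
seg 2 [106.8°–197.5°] cycloidal, h=24: θ=169.8° here. β=63, B=90.7. 24·(0.6946 − sin(2π·0.6946)/(2π)) = 20.2610 → s = 38.2610

38.2610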